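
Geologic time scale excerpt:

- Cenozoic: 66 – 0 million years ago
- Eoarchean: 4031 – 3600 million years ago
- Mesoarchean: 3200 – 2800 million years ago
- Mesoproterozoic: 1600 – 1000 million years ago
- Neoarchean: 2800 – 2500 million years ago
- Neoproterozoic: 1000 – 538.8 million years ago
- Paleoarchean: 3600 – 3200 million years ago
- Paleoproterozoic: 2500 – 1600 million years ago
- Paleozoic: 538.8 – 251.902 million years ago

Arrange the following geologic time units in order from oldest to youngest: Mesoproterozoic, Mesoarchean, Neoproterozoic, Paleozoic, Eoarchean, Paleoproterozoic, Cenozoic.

Eoarchean, Mesoarchean, Paleoproterozoic, Mesoproterozoic, Neoproterozoic, Paleozoic, Cenozoic

Read off each span (Ma): Mesoproterozoic 1600–1000; Mesoarchean 3200–2800; Neoproterozoic 1000–538.8; Paleozoic 538.8–251.902; Eoarchean 4031–3600; Paleoproterozoic 2500–1600; Cenozoic 66–0.
Larger Ma is older, so oldest→youngest is Eoarchean, Mesoarchean, Paleoproterozoic, Mesoproterozoic, Neoproterozoic, Paleozoic, Cenozoic.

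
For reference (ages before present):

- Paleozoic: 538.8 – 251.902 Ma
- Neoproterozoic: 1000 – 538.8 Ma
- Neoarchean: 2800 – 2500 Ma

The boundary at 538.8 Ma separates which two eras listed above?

Neoproterozoic and Paleozoic

The Neoproterozoic ends at 538.8 Ma and the Paleozoic begins at 538.8 Ma, so they share that boundary.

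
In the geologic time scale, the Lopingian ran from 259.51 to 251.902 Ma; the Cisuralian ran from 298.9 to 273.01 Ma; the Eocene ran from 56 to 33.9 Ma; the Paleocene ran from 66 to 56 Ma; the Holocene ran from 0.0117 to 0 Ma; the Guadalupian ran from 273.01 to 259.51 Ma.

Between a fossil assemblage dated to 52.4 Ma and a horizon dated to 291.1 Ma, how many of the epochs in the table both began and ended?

The older date is 291.1 Ma and the younger is 52.4 Ma.
Epochs with start < 291.1 and end > 52.4 Ma: Guadalupian (273.01–259.51), Lopingian (259.51–251.902), Paleocene (66–56).
That is 3 complete epochs.

3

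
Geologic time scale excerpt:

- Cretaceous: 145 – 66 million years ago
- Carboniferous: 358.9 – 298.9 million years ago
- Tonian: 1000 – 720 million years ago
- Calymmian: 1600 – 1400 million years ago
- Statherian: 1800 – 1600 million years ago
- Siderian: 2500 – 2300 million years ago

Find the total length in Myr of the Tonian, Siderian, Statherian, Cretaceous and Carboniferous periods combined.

Duration is start − end for each: (1000 − 720) + (2500 − 2300) + (1800 − 1600) + (145 − 66) + (358.9 − 298.9).
That is 280 + 200 + 200 + 79 + 60, which totals 819 million years.

819 million years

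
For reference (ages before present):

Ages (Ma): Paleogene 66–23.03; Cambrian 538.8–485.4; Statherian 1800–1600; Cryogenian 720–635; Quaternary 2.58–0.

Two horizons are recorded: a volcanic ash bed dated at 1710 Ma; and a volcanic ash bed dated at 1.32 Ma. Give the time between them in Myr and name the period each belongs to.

1708.68 million years apart; the first in the Statherian, the second in the Quaternary

Elapsed time: 1710 − 1.32 = 1708.68 Myr.
1710 Ma lies within 1800–1600 Ma: Statherian.
1.32 Ma lies within 2.58–0 Ma: Quaternary.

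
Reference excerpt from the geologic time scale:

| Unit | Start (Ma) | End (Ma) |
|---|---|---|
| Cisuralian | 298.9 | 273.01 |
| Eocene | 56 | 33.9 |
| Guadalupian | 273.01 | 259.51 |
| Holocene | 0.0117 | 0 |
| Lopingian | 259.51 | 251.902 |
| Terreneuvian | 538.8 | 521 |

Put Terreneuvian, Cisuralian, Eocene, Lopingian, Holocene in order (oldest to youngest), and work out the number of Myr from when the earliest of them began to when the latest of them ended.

From the excerpt: Terreneuvian 538.8–521; Cisuralian 298.9–273.01; Eocene 56–33.9; Lopingian 259.51–251.902; Holocene 0.0117–0 (Ma).
Larger Ma is earlier, so the oldest is Terreneuvian and the youngest is Holocene; oldest to youngest: Terreneuvian, Cisuralian, Lopingian, Eocene, Holocene.
Oldest start 538.8 minus youngest end 0 gives 538.8 Myr overall.

Terreneuvian, Cisuralian, Lopingian, Eocene, Holocene; total span 538.8 Myr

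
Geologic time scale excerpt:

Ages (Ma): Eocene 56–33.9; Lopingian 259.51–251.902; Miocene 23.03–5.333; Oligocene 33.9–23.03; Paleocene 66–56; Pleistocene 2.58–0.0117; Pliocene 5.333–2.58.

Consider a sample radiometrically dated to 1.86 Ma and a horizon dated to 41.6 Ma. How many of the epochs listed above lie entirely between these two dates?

3

The older date is 41.6 Ma and the younger is 1.86 Ma.
Epochs with start < 41.6 and end > 1.86 Ma: Oligocene (33.9–23.03), Miocene (23.03–5.333), Pliocene (5.333–2.58).
That is 3 complete epochs.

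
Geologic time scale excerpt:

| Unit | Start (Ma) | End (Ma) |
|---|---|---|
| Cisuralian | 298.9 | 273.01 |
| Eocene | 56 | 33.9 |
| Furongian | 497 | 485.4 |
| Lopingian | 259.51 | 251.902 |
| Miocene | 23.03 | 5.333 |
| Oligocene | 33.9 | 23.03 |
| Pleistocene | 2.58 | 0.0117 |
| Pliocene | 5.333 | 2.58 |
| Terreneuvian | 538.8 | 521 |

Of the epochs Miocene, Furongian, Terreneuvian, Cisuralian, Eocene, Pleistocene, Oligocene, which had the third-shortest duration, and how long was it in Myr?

Durations: Miocene 17.697; Furongian 11.6; Terreneuvian 17.8; Cisuralian 25.89; Eocene 22.1; Pleistocene 2.5683; Oligocene 10.87 Myr.
Sorted shortest-first: Pleistocene (2.5683), Oligocene (10.87), Furongian (11.6), Miocene (17.697), Terreneuvian (17.8), Eocene (22.1), Cisuralian (25.89).
The third shortest is Furongian at 11.6 Myr.

Furongian, 11.6 million years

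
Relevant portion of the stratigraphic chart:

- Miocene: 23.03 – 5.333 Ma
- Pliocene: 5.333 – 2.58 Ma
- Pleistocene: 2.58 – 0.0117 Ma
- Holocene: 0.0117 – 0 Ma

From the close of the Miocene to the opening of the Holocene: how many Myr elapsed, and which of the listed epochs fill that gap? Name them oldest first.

End of Miocene = 5.333 Ma; start of Holocene = 0.0117 Ma.
Gap = 5.333 − 0.0117 = 5.3213 Myr.
Epochs wholly inside 5.333–0.0117 Ma: Pliocene (5.333–2.58), Pleistocene (2.58–0.0117).

5.3213 million years; Pliocene, Pleistocene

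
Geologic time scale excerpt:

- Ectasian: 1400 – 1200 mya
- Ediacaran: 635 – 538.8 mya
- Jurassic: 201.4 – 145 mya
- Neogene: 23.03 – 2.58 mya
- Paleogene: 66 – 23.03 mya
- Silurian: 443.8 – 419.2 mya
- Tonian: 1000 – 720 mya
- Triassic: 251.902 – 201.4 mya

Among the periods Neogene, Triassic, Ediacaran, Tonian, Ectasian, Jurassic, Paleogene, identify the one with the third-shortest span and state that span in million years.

Triassic, 50.502 million years

Start − end for each: Neogene 23.03 − 2.58 = 20.45; Triassic 251.902 − 201.4 = 50.502; Ediacaran 635 − 538.8 = 96.2; Tonian 1000 − 720 = 280; Ectasian 1400 − 1200 = 200; Jurassic 201.4 − 145 = 56.4; Paleogene 66 − 23.03 = 42.97.
Ranking these from shortest: Neogene < Paleogene < Triassic < Jurassic < Ediacaran < Ectasian < Tonian.
Position 3 in that ranking is Triassic, which lasted 50.502 Myr.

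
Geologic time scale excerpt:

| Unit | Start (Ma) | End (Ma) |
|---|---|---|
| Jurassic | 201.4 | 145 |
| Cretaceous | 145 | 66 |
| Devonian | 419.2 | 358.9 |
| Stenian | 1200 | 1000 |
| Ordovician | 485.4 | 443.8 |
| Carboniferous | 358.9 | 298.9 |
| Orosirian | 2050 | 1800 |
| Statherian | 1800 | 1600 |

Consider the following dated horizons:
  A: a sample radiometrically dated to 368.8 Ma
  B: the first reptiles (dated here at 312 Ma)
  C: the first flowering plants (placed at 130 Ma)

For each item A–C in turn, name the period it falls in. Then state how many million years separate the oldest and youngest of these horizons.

A — Devonian; B — Carboniferous; C — Cretaceous; span 238.8 million years

Match each age against the start–end ranges in the excerpt: A = 368.8 Ma → Devonian (419.2–358.9); B = 312 Ma → Carboniferous (358.9–298.9); C = 130 Ma → Cretaceous (145–66).
The largest age is 368.8 Ma and the smallest is 130 Ma; their difference is 238.8 Myr.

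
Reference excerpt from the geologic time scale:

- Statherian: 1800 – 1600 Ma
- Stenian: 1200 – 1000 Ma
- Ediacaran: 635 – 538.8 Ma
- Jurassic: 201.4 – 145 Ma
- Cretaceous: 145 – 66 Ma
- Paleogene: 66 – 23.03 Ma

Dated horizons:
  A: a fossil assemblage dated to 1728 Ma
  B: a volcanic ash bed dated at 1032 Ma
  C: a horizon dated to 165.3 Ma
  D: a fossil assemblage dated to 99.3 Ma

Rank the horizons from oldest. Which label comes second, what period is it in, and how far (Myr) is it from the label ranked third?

Larger Ma means older, so oldest first: A 1728 > B 1032 > C 165.3 > D 99.3.
Counting 2 along gives B (1032 Ma); the excerpt puts that inside the Stenian, 1200–1000 Ma.
Next in line is C (165.3 Ma), and 1032 − 165.3 = 866.7 Myr.

B, in the Stenian; 866.7 million years to C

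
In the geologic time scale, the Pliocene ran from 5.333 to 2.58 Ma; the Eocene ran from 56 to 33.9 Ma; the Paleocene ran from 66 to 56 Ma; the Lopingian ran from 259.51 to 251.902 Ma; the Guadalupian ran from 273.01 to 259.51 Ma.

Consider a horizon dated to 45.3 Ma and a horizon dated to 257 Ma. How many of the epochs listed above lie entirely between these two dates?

257 Ma sits inside the Lopingian (259.51–251.902) and 45.3 Ma inside the Eocene (56–33.9); neither of those is wholly between the two dates.
The listed epochs lying completely between them are Paleocene — 1 in all.

1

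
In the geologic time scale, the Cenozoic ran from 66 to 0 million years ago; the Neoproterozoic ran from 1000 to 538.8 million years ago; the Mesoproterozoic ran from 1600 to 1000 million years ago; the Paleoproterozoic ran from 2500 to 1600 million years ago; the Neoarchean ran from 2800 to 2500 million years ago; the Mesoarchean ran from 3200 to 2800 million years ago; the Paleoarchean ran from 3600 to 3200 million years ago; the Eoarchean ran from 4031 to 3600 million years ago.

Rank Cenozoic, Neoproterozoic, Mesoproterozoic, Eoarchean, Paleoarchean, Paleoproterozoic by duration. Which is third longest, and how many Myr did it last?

Neoproterozoic, 461.2 million years

Durations: Cenozoic 66; Neoproterozoic 461.2; Mesoproterozoic 600; Eoarchean 431; Paleoarchean 400; Paleoproterozoic 900 Myr.
Sorted longest-first: Paleoproterozoic (900), Mesoproterozoic (600), Neoproterozoic (461.2), Eoarchean (431), Paleoarchean (400), Cenozoic (66).
The third longest is Neoproterozoic at 461.2 Myr.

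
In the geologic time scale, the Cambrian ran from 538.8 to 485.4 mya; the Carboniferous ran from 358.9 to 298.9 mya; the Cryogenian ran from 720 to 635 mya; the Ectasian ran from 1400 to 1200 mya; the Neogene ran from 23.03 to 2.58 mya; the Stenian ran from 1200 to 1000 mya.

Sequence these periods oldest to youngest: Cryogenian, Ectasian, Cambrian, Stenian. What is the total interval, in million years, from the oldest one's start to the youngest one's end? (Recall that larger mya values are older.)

Start ages (Ma): Ectasian 1400, Stenian 1200, Cryogenian 720, Cambrian 538.8.
Ordered oldest to youngest: Ectasian, Stenian, Cryogenian, Cambrian.
Span = 1400 − 485.4 = 914.6 Myr.

Ectasian → Stenian → Cryogenian → Cambrian; total span 914.6 Myr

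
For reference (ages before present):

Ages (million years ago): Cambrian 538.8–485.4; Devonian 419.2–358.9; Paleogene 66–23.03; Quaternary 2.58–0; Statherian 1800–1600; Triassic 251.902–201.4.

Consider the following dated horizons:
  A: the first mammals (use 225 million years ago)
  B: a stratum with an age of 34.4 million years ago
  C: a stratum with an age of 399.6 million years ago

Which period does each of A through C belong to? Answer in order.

A — Triassic; B — Paleogene; C — Devonian

Match each age against the start–end ranges in the excerpt: A = 225 Ma → Triassic (251.902–201.4); B = 34.4 Ma → Paleogene (66–23.03); C = 399.6 Ma → Devonian (419.2–358.9).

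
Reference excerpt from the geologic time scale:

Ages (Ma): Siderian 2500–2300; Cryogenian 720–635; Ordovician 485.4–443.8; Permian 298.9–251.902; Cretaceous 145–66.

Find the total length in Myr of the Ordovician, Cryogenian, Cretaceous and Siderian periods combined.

Each duration: Ordovician = 41.6; Cryogenian = 85; Cretaceous = 79; Siderian = 200.
Sum: 41.6 + 85 + 79 + 200 = 405.6 Myr.

405.6 million years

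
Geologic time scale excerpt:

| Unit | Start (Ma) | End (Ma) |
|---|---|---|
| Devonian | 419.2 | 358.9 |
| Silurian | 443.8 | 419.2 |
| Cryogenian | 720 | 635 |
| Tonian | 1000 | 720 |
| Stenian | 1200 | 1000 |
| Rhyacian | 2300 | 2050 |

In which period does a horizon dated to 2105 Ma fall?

2105 Ma lies between 2300 and 2050 Ma, so it falls in the Rhyacian.

Rhyacian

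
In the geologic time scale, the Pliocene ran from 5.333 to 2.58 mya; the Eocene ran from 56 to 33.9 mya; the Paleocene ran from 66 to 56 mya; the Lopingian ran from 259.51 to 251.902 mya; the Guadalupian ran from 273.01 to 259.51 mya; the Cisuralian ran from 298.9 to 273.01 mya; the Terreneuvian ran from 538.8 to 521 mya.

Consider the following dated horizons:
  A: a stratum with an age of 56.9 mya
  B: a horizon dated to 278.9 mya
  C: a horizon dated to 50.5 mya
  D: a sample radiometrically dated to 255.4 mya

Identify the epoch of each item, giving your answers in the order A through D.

A: 56.9 Ma lies in 66–56 Ma, so Paleocene.
B: 278.9 Ma lies in 298.9–273.01 Ma, so Cisuralian.
C: 50.5 Ma lies in 56–33.9 Ma, so Eocene.
D: 255.4 Ma lies in 259.51–251.902 Ma, so Lopingian.

A — Paleocene; B — Cisuralian; C — Eocene; D — Lopingian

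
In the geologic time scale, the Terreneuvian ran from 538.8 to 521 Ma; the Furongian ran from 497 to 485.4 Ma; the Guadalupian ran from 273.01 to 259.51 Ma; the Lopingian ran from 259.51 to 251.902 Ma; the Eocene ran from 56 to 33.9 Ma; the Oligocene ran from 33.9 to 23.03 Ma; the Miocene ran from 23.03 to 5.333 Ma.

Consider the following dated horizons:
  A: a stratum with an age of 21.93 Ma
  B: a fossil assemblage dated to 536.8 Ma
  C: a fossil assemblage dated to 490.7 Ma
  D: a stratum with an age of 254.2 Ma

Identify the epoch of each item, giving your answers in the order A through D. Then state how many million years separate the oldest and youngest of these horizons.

Match each age against the start–end ranges in the excerpt: A = 21.93 Ma → Miocene (23.03–5.333); B = 536.8 Ma → Terreneuvian (538.8–521); C = 490.7 Ma → Furongian (497–485.4); D = 254.2 Ma → Lopingian (259.51–251.902).
The largest age is 536.8 Ma and the smallest is 21.93 Ma; their difference is 514.87 Myr.

A — Miocene; B — Terreneuvian; C — Furongian; D — Lopingian; span 514.87 million years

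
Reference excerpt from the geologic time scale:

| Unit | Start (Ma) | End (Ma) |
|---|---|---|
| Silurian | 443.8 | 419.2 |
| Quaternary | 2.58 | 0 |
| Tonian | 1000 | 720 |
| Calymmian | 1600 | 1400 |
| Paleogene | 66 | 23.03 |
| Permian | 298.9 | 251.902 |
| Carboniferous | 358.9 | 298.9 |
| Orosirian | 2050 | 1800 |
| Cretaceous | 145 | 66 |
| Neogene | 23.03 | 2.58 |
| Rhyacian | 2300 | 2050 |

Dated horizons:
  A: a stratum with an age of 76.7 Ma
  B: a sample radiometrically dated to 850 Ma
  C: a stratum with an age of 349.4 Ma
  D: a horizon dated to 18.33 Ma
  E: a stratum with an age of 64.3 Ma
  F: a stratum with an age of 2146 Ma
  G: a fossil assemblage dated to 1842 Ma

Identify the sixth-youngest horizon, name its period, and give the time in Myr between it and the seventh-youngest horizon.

G, in the Orosirian; 304 million years to F

Smaller Ma means younger, so youngest first: D 18.33 < E 64.3 < A 76.7 < C 349.4 < B 850 < G 1842 < F 2146.
Counting 6 along gives G (1842 Ma); the excerpt puts that inside the Orosirian, 2050–1800 Ma.
Next in line is F (2146 Ma), and 2146 − 1842 = 304 Myr.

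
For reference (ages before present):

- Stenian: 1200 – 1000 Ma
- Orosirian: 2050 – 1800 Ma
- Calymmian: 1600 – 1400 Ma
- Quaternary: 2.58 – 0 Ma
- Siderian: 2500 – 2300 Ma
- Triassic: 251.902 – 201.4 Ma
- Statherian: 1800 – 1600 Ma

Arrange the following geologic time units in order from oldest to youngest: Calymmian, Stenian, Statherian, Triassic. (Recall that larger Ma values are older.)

Read off each span (Ma): Calymmian 1600–1400; Stenian 1200–1000; Statherian 1800–1600; Triassic 251.902–201.4.
Larger Ma is older, so oldest→youngest is Statherian, Calymmian, Stenian, Triassic.

Statherian, Calymmian, Stenian, Triassic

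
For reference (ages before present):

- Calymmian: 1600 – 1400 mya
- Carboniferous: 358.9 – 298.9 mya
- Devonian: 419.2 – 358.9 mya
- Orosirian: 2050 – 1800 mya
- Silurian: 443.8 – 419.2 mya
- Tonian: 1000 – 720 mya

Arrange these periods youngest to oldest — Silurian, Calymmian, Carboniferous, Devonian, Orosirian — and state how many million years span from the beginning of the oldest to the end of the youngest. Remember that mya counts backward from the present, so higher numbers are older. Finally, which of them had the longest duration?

Carboniferous, Devonian, Silurian, Calymmian, Orosirian; total span 1751.1 Myr; longest is Orosirian

From the excerpt: Silurian 443.8–419.2; Calymmian 1600–1400; Carboniferous 358.9–298.9; Devonian 419.2–358.9; Orosirian 2050–1800 (Ma).
Larger Ma is earlier, so the oldest is Orosirian and the youngest is Carboniferous; youngest to oldest: Carboniferous, Devonian, Silurian, Calymmian, Orosirian.
Oldest start 2050 minus youngest end 298.9 gives 1751.1 Myr overall.
Individual lengths (start − end): Orosirian 250; Silurian 24.6; Calymmian 200; Carboniferous 60; Devonian 60.3. The largest is Orosirian at 250 Myr.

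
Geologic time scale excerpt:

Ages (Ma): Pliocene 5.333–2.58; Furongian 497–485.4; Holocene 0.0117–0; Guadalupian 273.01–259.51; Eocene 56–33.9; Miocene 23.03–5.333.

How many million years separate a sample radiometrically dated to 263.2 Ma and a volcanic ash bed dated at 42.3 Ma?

220.9 million years

263.2 − 42.3 = 220.9 million years.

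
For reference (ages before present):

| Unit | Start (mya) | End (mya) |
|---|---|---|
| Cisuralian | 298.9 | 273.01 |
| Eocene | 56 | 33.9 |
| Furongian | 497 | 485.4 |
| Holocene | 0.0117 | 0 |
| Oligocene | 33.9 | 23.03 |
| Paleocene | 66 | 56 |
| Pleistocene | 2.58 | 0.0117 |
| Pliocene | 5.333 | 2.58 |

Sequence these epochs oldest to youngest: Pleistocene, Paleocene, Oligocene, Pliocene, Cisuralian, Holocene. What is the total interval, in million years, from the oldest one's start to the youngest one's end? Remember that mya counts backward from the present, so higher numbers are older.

Start ages (Ma): Cisuralian 298.9, Paleocene 66, Oligocene 33.9, Pliocene 5.333, Pleistocene 2.58, Holocene 0.0117.
Ordered oldest to youngest: Cisuralian, Paleocene, Oligocene, Pliocene, Pleistocene, Holocene.
Span = 298.9 − 0 = 298.9 Myr.

Cisuralian → Paleocene → Oligocene → Pliocene → Pleistocene → Holocene; total span 298.9 Myr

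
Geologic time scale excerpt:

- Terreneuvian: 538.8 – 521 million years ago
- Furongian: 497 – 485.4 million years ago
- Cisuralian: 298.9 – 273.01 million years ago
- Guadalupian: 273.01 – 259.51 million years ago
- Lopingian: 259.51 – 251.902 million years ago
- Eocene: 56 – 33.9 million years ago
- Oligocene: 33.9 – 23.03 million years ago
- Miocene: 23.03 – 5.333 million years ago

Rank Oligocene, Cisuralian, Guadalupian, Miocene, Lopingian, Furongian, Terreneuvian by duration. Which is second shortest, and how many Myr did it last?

Start − end for each: Oligocene 33.9 − 23.03 = 10.87; Cisuralian 298.9 − 273.01 = 25.89; Guadalupian 273.01 − 259.51 = 13.5; Miocene 23.03 − 5.333 = 17.697; Lopingian 259.51 − 251.902 = 7.608; Furongian 497 − 485.4 = 11.6; Terreneuvian 538.8 − 521 = 17.8.
Ranking these from shortest: Lopingian < Oligocene < Furongian < Guadalupian < Miocene < Terreneuvian < Cisuralian.
Position 2 in that ranking is Oligocene, which lasted 10.87 Myr.

Oligocene, 10.87 million years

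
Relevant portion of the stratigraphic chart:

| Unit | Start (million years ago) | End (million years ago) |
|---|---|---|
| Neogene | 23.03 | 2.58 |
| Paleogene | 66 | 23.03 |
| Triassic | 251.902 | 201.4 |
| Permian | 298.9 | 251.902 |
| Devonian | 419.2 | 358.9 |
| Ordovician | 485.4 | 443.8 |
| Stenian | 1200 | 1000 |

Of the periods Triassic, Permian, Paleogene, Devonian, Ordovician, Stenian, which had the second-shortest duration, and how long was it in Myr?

Paleogene, 42.97 million years

Start − end for each: Triassic 251.902 − 201.4 = 50.502; Permian 298.9 − 251.902 = 46.998; Paleogene 66 − 23.03 = 42.97; Devonian 419.2 − 358.9 = 60.3; Ordovician 485.4 − 443.8 = 41.6; Stenian 1200 − 1000 = 200.
Ranking these from shortest: Ordovician < Paleogene < Permian < Triassic < Devonian < Stenian.
Position 2 in that ranking is Paleogene, which lasted 42.97 Myr.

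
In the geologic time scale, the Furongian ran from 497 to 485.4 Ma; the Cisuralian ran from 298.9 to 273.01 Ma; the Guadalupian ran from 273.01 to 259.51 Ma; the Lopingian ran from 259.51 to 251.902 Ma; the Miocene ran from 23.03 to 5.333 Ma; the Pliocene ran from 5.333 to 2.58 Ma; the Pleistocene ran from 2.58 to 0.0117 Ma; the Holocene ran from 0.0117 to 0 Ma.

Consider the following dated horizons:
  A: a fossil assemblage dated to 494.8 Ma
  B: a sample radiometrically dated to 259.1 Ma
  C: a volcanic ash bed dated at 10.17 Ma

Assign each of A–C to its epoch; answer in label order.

A — Furongian; B — Lopingian; C — Miocene

A: 494.8 Ma lies in 497–485.4 Ma, so Furongian.
B: 259.1 Ma lies in 259.51–251.902 Ma, so Lopingian.
C: 10.17 Ma lies in 23.03–5.333 Ma, so Miocene.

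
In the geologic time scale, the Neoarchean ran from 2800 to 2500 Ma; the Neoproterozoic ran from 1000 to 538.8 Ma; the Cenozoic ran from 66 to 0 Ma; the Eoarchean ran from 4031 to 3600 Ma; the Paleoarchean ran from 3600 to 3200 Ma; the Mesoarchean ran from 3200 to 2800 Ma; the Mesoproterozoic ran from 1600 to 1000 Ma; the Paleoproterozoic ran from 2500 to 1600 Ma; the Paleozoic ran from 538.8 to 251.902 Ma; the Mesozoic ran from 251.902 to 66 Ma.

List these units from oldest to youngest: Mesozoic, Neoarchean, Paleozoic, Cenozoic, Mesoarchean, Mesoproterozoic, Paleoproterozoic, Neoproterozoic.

The oldest of these is Mesoarchean (starts 3200 Ma) and the youngest is Cenozoic (ends 0 Ma).
In between, by decreasing start age: Neoarchean (2800), Paleoproterozoic (2500), Mesoproterozoic (1600), Neoproterozoic (1000), Paleozoic (538.8), Mesozoic (251.902).

Mesoarchean, Neoarchean, Paleoproterozoic, Mesoproterozoic, Neoproterozoic, Paleozoic, Mesozoic, Cenozoic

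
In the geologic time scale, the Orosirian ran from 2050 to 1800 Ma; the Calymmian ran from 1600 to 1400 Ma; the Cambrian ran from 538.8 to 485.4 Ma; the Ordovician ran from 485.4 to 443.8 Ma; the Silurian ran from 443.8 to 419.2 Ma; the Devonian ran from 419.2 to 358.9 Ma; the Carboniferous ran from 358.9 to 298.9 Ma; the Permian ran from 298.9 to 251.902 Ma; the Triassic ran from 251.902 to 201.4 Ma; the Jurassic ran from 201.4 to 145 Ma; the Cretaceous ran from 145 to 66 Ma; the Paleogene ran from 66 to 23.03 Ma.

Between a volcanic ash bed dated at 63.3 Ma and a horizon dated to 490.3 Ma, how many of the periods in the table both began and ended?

490.3 Ma sits inside the Cambrian (538.8–485.4) and 63.3 Ma inside the Paleogene (66–23.03); neither of those is wholly between the two dates.
The listed periods lying completely between them are Ordovician, Silurian, Devonian, Carboniferous, Permian, Triassic, Jurassic, Cretaceous — 8 in all.

8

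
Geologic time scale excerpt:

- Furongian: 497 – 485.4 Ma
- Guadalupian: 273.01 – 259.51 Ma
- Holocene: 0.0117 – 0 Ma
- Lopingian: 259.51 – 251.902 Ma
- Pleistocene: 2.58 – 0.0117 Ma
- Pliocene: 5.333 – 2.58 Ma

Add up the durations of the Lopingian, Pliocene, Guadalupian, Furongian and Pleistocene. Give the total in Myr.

Duration is start − end for each: (259.51 − 251.902) + (5.333 − 2.58) + (273.01 − 259.51) + (497 − 485.4) + (2.58 − 0.0117).
That is 7.608 + 2.753 + 13.5 + 11.6 + 2.5683, which totals 38.0293 million years.

38.0293 million years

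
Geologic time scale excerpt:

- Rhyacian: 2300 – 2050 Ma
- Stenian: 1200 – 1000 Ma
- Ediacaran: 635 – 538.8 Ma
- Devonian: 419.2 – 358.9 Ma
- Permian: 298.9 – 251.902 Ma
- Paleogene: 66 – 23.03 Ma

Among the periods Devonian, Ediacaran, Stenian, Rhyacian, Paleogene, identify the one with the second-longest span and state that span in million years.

Start − end for each: Devonian 419.2 − 358.9 = 60.3; Ediacaran 635 − 538.8 = 96.2; Stenian 1200 − 1000 = 200; Rhyacian 2300 − 2050 = 250; Paleogene 66 − 23.03 = 42.97.
Ranking these from longest: Rhyacian > Stenian > Ediacaran > Devonian > Paleogene.
Position 2 in that ranking is Stenian, which lasted 200 Myr.

Stenian, 200 million years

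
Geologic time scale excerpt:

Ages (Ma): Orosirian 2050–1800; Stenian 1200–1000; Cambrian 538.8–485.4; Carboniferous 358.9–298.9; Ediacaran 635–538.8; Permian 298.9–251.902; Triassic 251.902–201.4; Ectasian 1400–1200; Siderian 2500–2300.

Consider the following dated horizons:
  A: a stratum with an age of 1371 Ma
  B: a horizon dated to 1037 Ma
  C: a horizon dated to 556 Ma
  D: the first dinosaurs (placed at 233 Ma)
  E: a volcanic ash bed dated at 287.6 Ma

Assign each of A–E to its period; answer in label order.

Match each age against the start–end ranges in the excerpt: A = 1371 Ma → Ectasian (1400–1200); B = 1037 Ma → Stenian (1200–1000); C = 556 Ma → Ediacaran (635–538.8); D = 233 Ma → Triassic (251.902–201.4); E = 287.6 Ma → Permian (298.9–251.902).

A — Ectasian; B — Stenian; C — Ediacaran; D — Triassic; E — Permian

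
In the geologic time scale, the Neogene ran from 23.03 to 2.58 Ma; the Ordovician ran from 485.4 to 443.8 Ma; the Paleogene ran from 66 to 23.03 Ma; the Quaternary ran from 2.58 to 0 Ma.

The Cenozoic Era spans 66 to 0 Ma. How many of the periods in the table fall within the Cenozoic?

3

Periods inside 66–0 Ma: Paleogene, Neogene, Quaternary — 3 in total.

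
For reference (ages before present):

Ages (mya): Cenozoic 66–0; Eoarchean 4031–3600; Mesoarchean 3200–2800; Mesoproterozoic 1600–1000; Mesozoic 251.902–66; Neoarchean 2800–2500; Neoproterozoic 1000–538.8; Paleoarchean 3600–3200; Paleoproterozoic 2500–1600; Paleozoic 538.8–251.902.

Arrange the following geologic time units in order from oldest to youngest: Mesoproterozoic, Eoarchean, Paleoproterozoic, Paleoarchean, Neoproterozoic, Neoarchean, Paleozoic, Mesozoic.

Read off each span (Ma): Mesoproterozoic 1600–1000; Eoarchean 4031–3600; Paleoproterozoic 2500–1600; Paleoarchean 3600–3200; Neoproterozoic 1000–538.8; Neoarchean 2800–2500; Paleozoic 538.8–251.902; Mesozoic 251.902–66.
Larger Ma is older, so oldest→youngest is Eoarchean, Paleoarchean, Neoarchean, Paleoproterozoic, Mesoproterozoic, Neoproterozoic, Paleozoic, Mesozoic.

Eoarchean, Paleoarchean, Neoarchean, Paleoproterozoic, Mesoproterozoic, Neoproterozoic, Paleozoic, Mesozoic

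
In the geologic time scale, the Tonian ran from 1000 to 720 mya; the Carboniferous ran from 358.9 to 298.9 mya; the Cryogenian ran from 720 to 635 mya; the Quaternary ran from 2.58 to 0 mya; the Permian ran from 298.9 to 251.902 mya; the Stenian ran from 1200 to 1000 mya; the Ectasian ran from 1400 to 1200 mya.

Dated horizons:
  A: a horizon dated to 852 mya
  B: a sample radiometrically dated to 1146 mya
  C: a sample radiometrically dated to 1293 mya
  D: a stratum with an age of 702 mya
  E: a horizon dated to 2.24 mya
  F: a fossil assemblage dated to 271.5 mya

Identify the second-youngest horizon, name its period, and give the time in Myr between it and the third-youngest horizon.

Sorted youngest-first by Ma: E (2.24), F (271.5), D (702), A (852), B (1146), C (1293).
The second youngest is F at 271.5 Ma, which lies in 298.9–251.902 Ma: the Permian.
The third youngest is D at 702 Ma; separation = |271.5 − 702| = 430.5 Myr.

F, in the Permian; 430.5 million years to D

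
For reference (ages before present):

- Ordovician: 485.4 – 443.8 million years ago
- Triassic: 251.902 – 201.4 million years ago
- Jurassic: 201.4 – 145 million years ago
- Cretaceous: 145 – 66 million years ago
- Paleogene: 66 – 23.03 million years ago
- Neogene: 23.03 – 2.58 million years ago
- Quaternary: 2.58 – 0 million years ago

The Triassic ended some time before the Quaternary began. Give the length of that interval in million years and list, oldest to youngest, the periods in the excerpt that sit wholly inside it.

198.82 million years; Jurassic, Cretaceous, Paleogene, Neogene

End of Triassic = 201.4 Ma; start of Quaternary = 2.58 Ma.
Gap = 201.4 − 2.58 = 198.82 Myr.
Periods wholly inside 201.4–2.58 Ma: Jurassic (201.4–145), Cretaceous (145–66), Paleogene (66–23.03), Neogene (23.03–2.58).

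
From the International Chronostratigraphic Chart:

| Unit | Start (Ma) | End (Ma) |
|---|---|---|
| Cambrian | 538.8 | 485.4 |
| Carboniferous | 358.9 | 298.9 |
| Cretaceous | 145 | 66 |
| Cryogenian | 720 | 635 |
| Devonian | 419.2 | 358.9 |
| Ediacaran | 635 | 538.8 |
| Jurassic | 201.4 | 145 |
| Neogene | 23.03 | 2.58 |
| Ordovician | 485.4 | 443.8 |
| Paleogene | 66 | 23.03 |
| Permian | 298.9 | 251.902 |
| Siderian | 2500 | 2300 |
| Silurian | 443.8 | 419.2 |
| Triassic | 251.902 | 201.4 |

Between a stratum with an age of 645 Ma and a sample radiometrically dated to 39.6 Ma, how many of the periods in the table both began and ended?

10

The older date is 645 Ma and the younger is 39.6 Ma.
Periods with start < 645 and end > 39.6 Ma: Ediacaran (635–538.8), Cambrian (538.8–485.4), Ordovician (485.4–443.8), Silurian (443.8–419.2), Devonian (419.2–358.9), Carboniferous (358.9–298.9), Permian (298.9–251.902), Triassic (251.902–201.4), Jurassic (201.4–145), Cretaceous (145–66).
That is 10 complete periods.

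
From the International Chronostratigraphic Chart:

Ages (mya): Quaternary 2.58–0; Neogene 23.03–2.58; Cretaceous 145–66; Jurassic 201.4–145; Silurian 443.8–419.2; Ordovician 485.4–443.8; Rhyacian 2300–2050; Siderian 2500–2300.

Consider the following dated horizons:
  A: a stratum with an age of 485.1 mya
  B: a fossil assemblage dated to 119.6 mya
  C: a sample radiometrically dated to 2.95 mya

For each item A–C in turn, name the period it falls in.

A — Ordovician; B — Cretaceous; C — Neogene

A: 485.1 Ma lies in 485.4–443.8 Ma, so Ordovician.
B: 119.6 Ma lies in 145–66 Ma, so Cretaceous.
C: 2.95 Ma lies in 23.03–2.58 Ma, so Neogene.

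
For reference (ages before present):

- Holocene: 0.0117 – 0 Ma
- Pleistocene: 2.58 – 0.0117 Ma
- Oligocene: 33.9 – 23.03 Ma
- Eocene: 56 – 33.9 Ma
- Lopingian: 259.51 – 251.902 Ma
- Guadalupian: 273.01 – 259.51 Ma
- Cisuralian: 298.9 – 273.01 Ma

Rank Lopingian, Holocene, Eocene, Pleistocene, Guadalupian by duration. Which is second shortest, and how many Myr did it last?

Pleistocene, 2.5683 million years

Durations: Lopingian 7.608; Holocene 0.0117; Eocene 22.1; Pleistocene 2.5683; Guadalupian 13.5 Myr.
Sorted shortest-first: Holocene (0.0117), Pleistocene (2.5683), Lopingian (7.608), Guadalupian (13.5), Eocene (22.1).
The second shortest is Pleistocene at 2.5683 Myr.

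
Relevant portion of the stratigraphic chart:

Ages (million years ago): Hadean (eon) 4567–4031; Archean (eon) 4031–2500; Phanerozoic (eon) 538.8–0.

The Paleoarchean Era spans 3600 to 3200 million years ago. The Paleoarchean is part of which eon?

The Paleoarchean (3600–3200 Ma) lies entirely within 4031–2500 Ma, the Archean Eon.

Archean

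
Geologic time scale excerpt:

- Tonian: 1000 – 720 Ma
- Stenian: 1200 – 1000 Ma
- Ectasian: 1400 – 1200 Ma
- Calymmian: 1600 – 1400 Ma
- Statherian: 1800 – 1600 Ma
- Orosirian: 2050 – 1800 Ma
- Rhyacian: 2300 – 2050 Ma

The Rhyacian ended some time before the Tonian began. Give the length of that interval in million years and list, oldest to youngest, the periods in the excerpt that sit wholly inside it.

1050 million years; Orosirian, Statherian, Calymmian, Ectasian, Stenian

The Rhyacian closes at 2050 Ma and the Tonian opens at 1000 Ma, so the interval is 2050 − 1000 = 1050 Myr.
A period fits inside if it starts at or after 2050 Ma and ends at or before 1000 Ma; oldest first that gives Orosirian, Statherian, Calymmian, Ectasian, Stenian.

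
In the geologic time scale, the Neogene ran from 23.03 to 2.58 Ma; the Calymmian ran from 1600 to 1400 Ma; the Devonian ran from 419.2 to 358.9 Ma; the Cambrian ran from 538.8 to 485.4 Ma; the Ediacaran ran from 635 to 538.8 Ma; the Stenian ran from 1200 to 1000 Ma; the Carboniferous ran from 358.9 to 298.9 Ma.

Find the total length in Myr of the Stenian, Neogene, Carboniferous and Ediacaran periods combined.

376.65 million years

Each duration: Stenian = 200; Neogene = 20.45; Carboniferous = 60; Ediacaran = 96.2.
Sum: 200 + 20.45 + 60 + 96.2 = 376.65 Myr.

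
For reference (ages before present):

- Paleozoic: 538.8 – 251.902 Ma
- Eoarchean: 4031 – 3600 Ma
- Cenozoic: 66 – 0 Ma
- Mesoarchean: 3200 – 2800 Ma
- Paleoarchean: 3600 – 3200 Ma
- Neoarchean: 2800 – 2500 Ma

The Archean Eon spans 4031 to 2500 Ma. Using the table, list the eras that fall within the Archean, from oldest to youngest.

Eras with both bounds inside 4031–2500 Ma: Eoarchean (4031–3600), Paleoarchean (3600–3200), Mesoarchean (3200–2800), Neoarchean (2800–2500).

Eoarchean, Paleoarchean, Mesoarchean, Neoarchean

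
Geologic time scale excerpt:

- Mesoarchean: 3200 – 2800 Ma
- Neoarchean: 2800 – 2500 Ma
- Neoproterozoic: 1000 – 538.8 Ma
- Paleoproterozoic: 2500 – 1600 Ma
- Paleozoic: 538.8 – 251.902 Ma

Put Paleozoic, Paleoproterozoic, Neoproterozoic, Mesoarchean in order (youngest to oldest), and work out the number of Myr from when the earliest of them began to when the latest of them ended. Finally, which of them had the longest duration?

Paleozoic, Neoproterozoic, Paleoproterozoic, Mesoarchean; total span 2948.098 Myr; longest is Paleoproterozoic

Start ages (Ma): Mesoarchean 3200, Paleoproterozoic 2500, Neoproterozoic 1000, Paleozoic 538.8.
Ordered youngest to oldest: Paleozoic, Neoproterozoic, Paleoproterozoic, Mesoarchean.
Span = 3200 − 251.902 = 2948.098 Myr.
Durations: Paleoproterozoic 900, Paleozoic 286.898, Mesoarchean 400, Neoproterozoic 461.2 → longest is Paleoproterozoic (900 Myr).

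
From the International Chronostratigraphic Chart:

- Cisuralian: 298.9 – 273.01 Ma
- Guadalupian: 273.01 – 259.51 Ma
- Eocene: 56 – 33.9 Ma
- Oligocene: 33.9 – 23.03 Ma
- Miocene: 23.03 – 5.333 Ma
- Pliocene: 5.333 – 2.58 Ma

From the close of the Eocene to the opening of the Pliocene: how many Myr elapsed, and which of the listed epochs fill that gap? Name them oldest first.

End of Eocene = 33.9 Ma; start of Pliocene = 5.333 Ma.
Gap = 33.9 − 5.333 = 28.567 Myr.
Epochs wholly inside 33.9–5.333 Ma: Oligocene (33.9–23.03), Miocene (23.03–5.333).

28.567 million years; Oligocene, Miocene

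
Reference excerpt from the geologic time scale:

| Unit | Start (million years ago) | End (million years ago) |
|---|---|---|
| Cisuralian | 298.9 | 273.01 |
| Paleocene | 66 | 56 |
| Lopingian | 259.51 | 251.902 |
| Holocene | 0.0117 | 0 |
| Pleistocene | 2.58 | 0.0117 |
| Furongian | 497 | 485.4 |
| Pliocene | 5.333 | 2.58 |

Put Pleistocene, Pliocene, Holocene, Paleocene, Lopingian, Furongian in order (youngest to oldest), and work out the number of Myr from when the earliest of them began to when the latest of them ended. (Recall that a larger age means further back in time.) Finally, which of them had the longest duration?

Start ages (Ma): Furongian 497, Lopingian 259.51, Paleocene 66, Pliocene 5.333, Pleistocene 2.58, Holocene 0.0117.
Ordered youngest to oldest: Holocene, Pleistocene, Pliocene, Paleocene, Lopingian, Furongian.
Span = 497 − 0 = 497 Myr.
Durations: Pliocene 2.753, Pleistocene 2.5683, Furongian 11.6, Lopingian 7.608, Holocene 0.0117, Paleocene 10 → longest is Furongian (11.6 Myr).

Holocene, Pleistocene, Pliocene, Paleocene, Lopingian, Furongian; total span 497 Myr; longest is Furongian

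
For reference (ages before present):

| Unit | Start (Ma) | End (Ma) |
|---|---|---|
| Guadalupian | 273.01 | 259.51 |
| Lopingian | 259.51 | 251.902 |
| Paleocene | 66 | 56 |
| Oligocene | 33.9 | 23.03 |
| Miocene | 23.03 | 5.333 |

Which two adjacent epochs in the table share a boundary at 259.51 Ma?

The Guadalupian ends at 259.51 Ma and the Lopingian begins at 259.51 Ma, so they share that boundary.

Guadalupian and Lopingian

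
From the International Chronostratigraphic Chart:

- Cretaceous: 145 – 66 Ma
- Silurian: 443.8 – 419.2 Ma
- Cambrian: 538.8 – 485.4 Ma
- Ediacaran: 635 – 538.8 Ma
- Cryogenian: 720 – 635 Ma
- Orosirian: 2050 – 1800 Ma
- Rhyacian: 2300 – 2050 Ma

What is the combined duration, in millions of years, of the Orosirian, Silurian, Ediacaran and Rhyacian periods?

Duration is start − end for each: (2050 − 1800) + (443.8 − 419.2) + (635 − 538.8) + (2300 − 2050).
That is 250 + 24.6 + 96.2 + 250, which totals 620.8 million years.

620.8 million years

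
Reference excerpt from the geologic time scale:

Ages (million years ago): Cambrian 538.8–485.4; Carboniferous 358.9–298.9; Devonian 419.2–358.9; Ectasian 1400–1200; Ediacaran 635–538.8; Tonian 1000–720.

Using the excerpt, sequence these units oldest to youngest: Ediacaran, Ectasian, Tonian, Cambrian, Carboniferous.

The oldest of these is Ectasian (starts 1400 Ma) and the youngest is Carboniferous (ends 298.9 Ma).
In between, by decreasing start age: Tonian (1000), Ediacaran (635), Cambrian (538.8).

Ectasian → Tonian → Ediacaran → Cambrian → Carboniferous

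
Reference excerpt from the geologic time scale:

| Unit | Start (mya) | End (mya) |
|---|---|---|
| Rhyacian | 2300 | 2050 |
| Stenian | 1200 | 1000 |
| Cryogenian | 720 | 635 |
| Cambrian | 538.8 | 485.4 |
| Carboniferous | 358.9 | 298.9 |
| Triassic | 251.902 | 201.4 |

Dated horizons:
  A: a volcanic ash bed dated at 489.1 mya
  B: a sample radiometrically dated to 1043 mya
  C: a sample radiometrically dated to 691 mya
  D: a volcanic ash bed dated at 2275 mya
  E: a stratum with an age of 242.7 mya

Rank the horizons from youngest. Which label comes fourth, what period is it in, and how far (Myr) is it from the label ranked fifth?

Sorted youngest-first by Ma: E (242.7), A (489.1), C (691), B (1043), D (2275).
The fourth youngest is B at 1043 Ma, which lies in 1200–1000 Ma: the Stenian.
The fifth youngest is D at 2275 Ma; separation = |1043 − 2275| = 1232 Myr.

B, in the Stenian; 1232 million years to D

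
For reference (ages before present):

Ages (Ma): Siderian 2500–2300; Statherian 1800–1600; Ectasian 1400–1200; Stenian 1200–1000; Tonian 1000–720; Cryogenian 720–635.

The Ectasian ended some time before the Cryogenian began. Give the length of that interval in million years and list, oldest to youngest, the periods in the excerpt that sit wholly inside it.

The Ectasian closes at 1200 Ma and the Cryogenian opens at 720 Ma, so the interval is 1200 − 720 = 480 Myr.
A period fits inside if it starts at or after 1200 Ma and ends at or before 720 Ma; oldest first that gives Stenian, Tonian.

480 million years; Stenian, Tonian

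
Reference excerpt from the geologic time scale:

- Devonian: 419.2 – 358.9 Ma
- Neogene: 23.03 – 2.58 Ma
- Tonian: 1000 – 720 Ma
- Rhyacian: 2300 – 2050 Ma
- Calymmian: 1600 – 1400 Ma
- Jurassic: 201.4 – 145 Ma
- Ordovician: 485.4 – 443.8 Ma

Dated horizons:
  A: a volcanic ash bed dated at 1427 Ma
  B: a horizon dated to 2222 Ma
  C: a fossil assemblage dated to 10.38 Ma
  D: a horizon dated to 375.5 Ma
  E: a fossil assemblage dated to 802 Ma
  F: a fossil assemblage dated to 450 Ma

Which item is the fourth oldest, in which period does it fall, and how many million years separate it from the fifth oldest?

Larger Ma means older, so oldest first: B 2222 > A 1427 > E 802 > F 450 > D 375.5 > C 10.38.
Counting 4 along gives F (450 Ma); the excerpt puts that inside the Ordovician, 485.4–443.8 Ma.
Next in line is D (375.5 Ma), and 450 − 375.5 = 74.5 Myr.

F, in the Ordovician; 74.5 million years to D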